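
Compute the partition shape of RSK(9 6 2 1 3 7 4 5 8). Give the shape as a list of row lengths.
Row-insert each entry into an empty tableau.

After inserting 9: P = [[9]].
After inserting 6: P = [[6], [9]].
After inserting 2: P = [[2], [6], [9]].
After inserting 1: P = [[1], [2], [6], [9]].
After inserting 3: P = [[1, 3], [2], [6], [9]].
After inserting 7: P = [[1, 3, 7], [2], [6], [9]].
After inserting 4: P = [[1, 3, 4], [2, 7], [6], [9]].
After inserting 5: P = [[1, 3, 4, 5], [2, 7], [6], [9]].
After inserting 8: P = [[1, 3, 4, 5, 8], [2, 7], [6], [9]].

The final insertion tableau P = [[1, 3, 4, 5, 8], [2, 7], [6], [9]] has shape [5, 2, 1, 1].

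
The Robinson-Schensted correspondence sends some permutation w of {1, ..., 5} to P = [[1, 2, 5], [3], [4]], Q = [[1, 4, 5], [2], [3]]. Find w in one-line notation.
Reverse the RSK construction: for i from n down to 1, find the cell of Q containing i, remove the entry at that cell from P, and reverse-bump it up through P; the value ejected from row 1 is w(i).

Step i=5: Q has 5 at row 1, column 3; remove that cell from P, ejecting 5. So w(5) = 5. P is now [[1, 2], [3], [4]].
Step i=4: Q has 4 at row 1, column 2; remove that cell from P, ejecting 2. So w(4) = 2. P is now [[1], [3], [4]].
Step i=3: Q has 3 at row 3, column 1; remove 4 from row 3 of P and reverse-bump: 4 enters row 2 and ejects 3; 3 enters row 1 and ejects 1. So w(3) = 1. P is now [[3], [4]].
Step i=2: Q has 2 at row 2, column 1; remove 4 from row 2 of P and reverse-bump: 4 enters row 1 and ejects 3. So w(2) = 3. P is now [[4]].
Step i=1: Q has 1 at row 1, column 1; remove that cell from P, ejecting 4. So w(1) = 4. P is now [].

So w = 4 3 1 2 5.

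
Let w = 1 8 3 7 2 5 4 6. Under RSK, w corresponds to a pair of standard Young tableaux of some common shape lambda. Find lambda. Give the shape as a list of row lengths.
[4, 2, 1, 1]

Row-insert each entry into an empty tableau.

After inserting 1: P = [[1]].
After inserting 8: P = [[1, 8]].
After inserting 3: P = [[1, 3], [8]].
After inserting 7: P = [[1, 3, 7], [8]].
After inserting 2: P = [[1, 2, 7], [3], [8]].
After inserting 5: P = [[1, 2, 5], [3, 7], [8]].
After inserting 4: P = [[1, 2, 4], [3, 5], [7], [8]].
After inserting 6: P = [[1, 2, 4, 6], [3, 5], [7], [8]].

The final insertion tableau P = [[1, 2, 4, 6], [3, 5], [7], [8]] has shape [4, 2, 1, 1].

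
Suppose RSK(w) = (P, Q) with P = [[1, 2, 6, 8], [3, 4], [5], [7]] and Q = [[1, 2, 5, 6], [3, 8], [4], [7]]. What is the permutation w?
Reverse the RSK construction: for i from n down to 1, find the cell of Q containing i, remove the entry at that cell from P, and reverse-bump it up through P; the value ejected from row 1 is w(i).

Step i=8: Q has 8 at row 2, column 2; remove 4 from row 2 of P and reverse-bump: 4 enters row 1 and ejects 2. So w(8) = 2. P is now [[1, 4, 6, 8], [3], [5], [7]].
Step i=7: Q has 7 at row 4, column 1; remove 7 from row 4 of P and reverse-bump: 7 enters row 3 and ejects 5; 5 enters row 2 and ejects 3; 3 enters row 1 and ejects 1. So w(7) = 1. P is now [[3, 4, 6, 8], [5], [7]].
Step i=6: Q has 6 at row 1, column 4; remove that cell from P, ejecting 8. So w(6) = 8. P is now [[3, 4, 6], [5], [7]].
Step i=5: Q has 5 at row 1, column 3; remove that cell from P, ejecting 6. So w(5) = 6. P is now [[3, 4], [5], [7]].
Step i=4: Q has 4 at row 3, column 1; remove 7 from row 3 of P and reverse-bump: 7 enters row 2 and ejects 5; 5 enters row 1 and ejects 4. So w(4) = 4. P is now [[3, 5], [7]].
Step i=3: Q has 3 at row 2, column 1; remove 7 from row 2 of P and reverse-bump: 7 enters row 1 and ejects 5. So w(3) = 5. P is now [[3, 7]].
Step i=2: Q has 2 at row 1, column 2; remove that cell from P, ejecting 7. So w(2) = 7. P is now [[3]].
Step i=1: Q has 1 at row 1, column 1; remove that cell from P, ejecting 3. So w(1) = 3. P is now [].

So w = 3 7 5 4 6 8 1 2.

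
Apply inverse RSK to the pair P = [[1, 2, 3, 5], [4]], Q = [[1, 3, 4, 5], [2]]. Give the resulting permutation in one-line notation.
Reverse RSK: for i = n, n-1, ..., 1, locate i in Q, remove the corresponding corner cell from P, and reverse-bump its entry up through P; the value ejected from row 1 is w(i).

So w = 4 1 2 3 5.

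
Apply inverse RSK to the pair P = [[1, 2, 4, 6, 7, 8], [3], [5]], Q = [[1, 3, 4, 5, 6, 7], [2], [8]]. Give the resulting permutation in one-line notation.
5 1 3 4 6 7 8 2

Reverse the RSK construction: for i from n down to 1, find the cell of Q containing i, remove the entry at that cell from P, and reverse-bump it up through P; the value ejected from row 1 is w(i).

Step i=8: Q has 8 at row 3, column 1; remove 5 from row 3 of P and reverse-bump: 5 enters row 2 and ejects 3; 3 enters row 1 and ejects 2. So w(8) = 2. P is now [[1, 3, 4, 6, 7, 8], [5]].
Step i=7: Q has 7 at row 1, column 6; remove that cell from P, ejecting 8. So w(7) = 8. P is now [[1, 3, 4, 6, 7], [5]].
Step i=6: Q has 6 at row 1, column 5; remove that cell from P, ejecting 7. So w(6) = 7. P is now [[1, 3, 4, 6], [5]].
Step i=5: Q has 5 at row 1, column 4; remove that cell from P, ejecting 6. So w(5) = 6. P is now [[1, 3, 4], [5]].
Step i=4: Q has 4 at row 1, column 3; remove that cell from P, ejecting 4. So w(4) = 4. P is now [[1, 3], [5]].
Step i=3: Q has 3 at row 1, column 2; remove that cell from P, ejecting 3. So w(3) = 3. P is now [[1], [5]].
Step i=2: Q has 2 at row 2, column 1; remove 5 from row 2 of P and reverse-bump: 5 enters row 1 and ejects 1. So w(2) = 1. P is now [[5]].
Step i=1: Q has 1 at row 1, column 1; remove that cell from P, ejecting 5. So w(1) = 5. P is now [].

So w = 5 1 3 4 6 7 8 2.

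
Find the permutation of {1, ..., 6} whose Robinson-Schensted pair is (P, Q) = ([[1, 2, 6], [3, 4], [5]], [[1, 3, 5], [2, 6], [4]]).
5 3 4 1 6 2

Reverse the RSK construction: for i from n down to 1, find the cell of Q containing i, remove the entry at that cell from P, and reverse-bump it up through P; the value ejected from row 1 is w(i).

Step i=6: Q has 6 at row 2, column 2; remove 4 from row 2 of P and reverse-bump: 4 enters row 1 and ejects 2. So w(6) = 2. P is now [[1, 4, 6], [3], [5]].
Step i=5: Q has 5 at row 1, column 3; remove that cell from P, ejecting 6. So w(5) = 6. P is now [[1, 4], [3], [5]].
Step i=4: Q has 4 at row 3, column 1; remove 5 from row 3 of P and reverse-bump: 5 enters row 2 and ejects 3; 3 enters row 1 and ejects 1. So w(4) = 1. P is now [[3, 4], [5]].
Step i=3: Q has 3 at row 1, column 2; remove that cell from P, ejecting 4. So w(3) = 4. P is now [[3], [5]].
Step i=2: Q has 2 at row 2, column 1; remove 5 from row 2 of P and reverse-bump: 5 enters row 1 and ejects 3. So w(2) = 3. P is now [[5]].
Step i=1: Q has 1 at row 1, column 1; remove that cell from P, ejecting 5. So w(1) = 5. P is now [].

So w = 5 3 4 1 6 2.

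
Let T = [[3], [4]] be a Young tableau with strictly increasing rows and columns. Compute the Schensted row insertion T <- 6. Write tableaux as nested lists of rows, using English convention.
6 is larger than every entry of row 1, so it is appended to row 1. The new tableau is [[3, 6], [4]].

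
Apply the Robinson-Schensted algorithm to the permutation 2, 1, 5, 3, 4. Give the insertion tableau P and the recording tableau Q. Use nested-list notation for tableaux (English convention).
P = [[1, 3, 4], [2, 5]], Q = [[1, 3, 5], [2, 4]]

Insert each entry of the permutation into P by Schensted row insertion, recording in Q the position of each new cell.

After inserting 2: P = [[2]].
After inserting 1: P = [[1], [2]].
After inserting 5: P = [[1, 5], [2]].
After inserting 3: P = [[1, 3], [2, 5]].
After inserting 4: P = [[1, 3, 4], [2, 5]].

So P = [[1, 3, 4], [2, 5]], Q = [[1, 3, 5], [2, 4]].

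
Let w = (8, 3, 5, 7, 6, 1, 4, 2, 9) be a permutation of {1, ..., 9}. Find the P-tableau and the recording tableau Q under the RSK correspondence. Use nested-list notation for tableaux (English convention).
P = [[1, 2, 6, 9], [3, 4], [5], [7], [8]], Q = [[1, 3, 4, 9], [2, 7], [5], [6], [8]]

Insert each entry of the permutation into P by Schensted row insertion, recording in Q the position of each new cell.

Insert 8: appended to row 1. P = [[8]].
Insert 3: 3 bumps 8 from row 1; 8 starts row 2. P = [[3], [8]].
Insert 5: appended to row 1. P = [[3, 5], [8]].
Insert 7: appended to row 1. P = [[3, 5, 7], [8]].
Insert 6: 6 bumps 7 from row 1; 7 bumps 8 from row 2; 8 starts row 3. P = [[3, 5, 6], [7], [8]].
Insert 1: 1 bumps 3 from row 1; 3 bumps 7 from row 2; 7 bumps 8 from row 3; 8 starts row 4. P = [[1, 5, 6], [3], [7], [8]].
Insert 4: 4 bumps 5 from row 1; 5 appends to row 2. P = [[1, 4, 6], [3, 5], [7], [8]].
Insert 2: 2 bumps 4 from row 1; 4 bumps 5 from row 2; 5 bumps 7 from row 3; 7 bumps 8 from row 4; 8 starts row 5. P = [[1, 2, 6], [3, 4], [5], [7], [8]].
Insert 9: appended to row 1. P = [[1, 2, 6, 9], [3, 4], [5], [7], [8]].

So P = [[1, 2, 6, 9], [3, 4], [5], [7], [8]], Q = [[1, 3, 4, 9], [2, 7], [5], [6], [8]].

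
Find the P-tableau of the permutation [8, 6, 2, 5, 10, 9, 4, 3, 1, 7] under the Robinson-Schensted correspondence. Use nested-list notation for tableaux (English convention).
P = [[1, 3, 7], [2, 9], [4, 10], [5], [6], [8]]

Insert 8: appended to row 1. P = [[8]].
Insert 6: 6 bumps 8 from row 1; 8 starts row 2. P = [[6], [8]].
Insert 2: 2 bumps 6 from row 1; 6 bumps 8 from row 2; 8 starts row 3. P = [[2], [6], [8]].
Insert 5: appended to row 1. P = [[2, 5], [6], [8]].
Insert 10: appended to row 1. P = [[2, 5, 10], [6], [8]].
Insert 9: 9 bumps 10 from row 1; 10 appends to row 2. P = [[2, 5, 9], [6, 10], [8]].
Insert 4: 4 bumps 5 from row 1; 5 bumps 6 from row 2; 6 bumps 8 from row 3; 8 starts row 4. P = [[2, 4, 9], [5, 10], [6], [8]].
Insert 3: 3 bumps 4 from row 1; 4 bumps 5 from row 2; 5 bumps 6 from row 3; 6 bumps 8 from row 4; 8 starts row 5. P = [[2, 3, 9], [4, 10], [5], [6], [8]].
Insert 1: 1 bumps 2 from row 1; 2 bumps 4 from row 2; 4 bumps 5 from row 3; 5 bumps 6 from row 4; 6 bumps 8 from row 5; 8 starts row 6. P = [[1, 3, 9], [2, 10], [4], [5], [6], [8]].
Insert 7: 7 bumps 9 from row 1; 9 bumps 10 from row 2; 10 appends to row 3. P = [[1, 3, 7], [2, 9], [4, 10], [5], [6], [8]].

So P = [[1, 3, 7], [2, 9], [4, 10], [5], [6], [8]].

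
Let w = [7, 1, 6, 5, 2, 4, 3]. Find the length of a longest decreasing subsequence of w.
5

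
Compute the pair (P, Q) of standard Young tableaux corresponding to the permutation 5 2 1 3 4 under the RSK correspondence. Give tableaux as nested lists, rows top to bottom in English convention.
P = [[1, 3, 4], [2], [5]], Q = [[1, 4, 5], [2], [3]]

Insert each entry of the permutation into P by Schensted row insertion, recording in Q the position of each new cell.

Insert 5: appended to row 1. P = [[5]].
Insert 2: 2 bumps 5 from row 1; 5 starts row 2. P = [[2], [5]].
Insert 1: 1 bumps 2 from row 1; 2 bumps 5 from row 2; 5 starts row 3. P = [[1], [2], [5]].
Insert 3: appended to row 1. P = [[1, 3], [2], [5]].
Insert 4: appended to row 1. P = [[1, 3, 4], [2], [5]].

So P = [[1, 3, 4], [2], [5]], Q = [[1, 4, 5], [2], [3]].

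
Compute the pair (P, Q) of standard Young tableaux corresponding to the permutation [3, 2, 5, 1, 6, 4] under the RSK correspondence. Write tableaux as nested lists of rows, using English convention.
P = [[1, 4, 6], [2, 5], [3]], Q = [[1, 3, 5], [2, 6], [4]]

Insert each entry of the permutation into P by Schensted row insertion, recording in Q the position of each new cell.

Insert 3: appended to row 1. P = [[3]].
Insert 2: 2 bumps 3 from row 1; 3 starts row 2. P = [[2], [3]].
Insert 5: appended to row 1. P = [[2, 5], [3]].
Insert 1: 1 bumps 2 from row 1; 2 bumps 3 from row 2; 3 starts row 3. P = [[1, 5], [2], [3]].
Insert 6: appended to row 1. P = [[1, 5, 6], [2], [3]].
Insert 4: 4 bumps 5 from row 1; 5 appends to row 2. P = [[1, 4, 6], [2, 5], [3]].

So P = [[1, 4, 6], [2, 5], [3]], Q = [[1, 3, 5], [2, 6], [4]].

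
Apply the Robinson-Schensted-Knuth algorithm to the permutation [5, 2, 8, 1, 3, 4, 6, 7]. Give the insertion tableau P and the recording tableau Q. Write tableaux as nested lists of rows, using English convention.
Insert each entry of the permutation into P by Schensted row insertion, recording in Q the position of each new cell.

Insert 5: appended to row 1. P = [[5]].
Insert 2: 2 bumps 5 from row 1; 5 starts row 2. P = [[2], [5]].
Insert 8: appended to row 1. P = [[2, 8], [5]].
Insert 1: 1 bumps 2 from row 1; 2 bumps 5 from row 2; 5 starts row 3. P = [[1, 8], [2], [5]].
Insert 3: 3 bumps 8 from row 1; 8 appends to row 2. P = [[1, 3], [2, 8], [5]].
Insert 4: appended to row 1. P = [[1, 3, 4], [2, 8], [5]].
Insert 6: appended to row 1. P = [[1, 3, 4, 6], [2, 8], [5]].
Insert 7: appended to row 1. P = [[1, 3, 4, 6, 7], [2, 8], [5]].

So P = [[1, 3, 4, 6, 7], [2, 8], [5]], Q = [[1, 3, 6, 7, 8], [2, 5], [4]].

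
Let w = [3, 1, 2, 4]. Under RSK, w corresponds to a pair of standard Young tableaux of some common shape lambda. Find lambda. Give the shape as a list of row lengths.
[3, 1]

Row-insert each entry into an empty tableau.

After inserting 3: P = [[3]].
After inserting 1: P = [[1], [3]].
After inserting 2: P = [[1, 2], [3]].
After inserting 4: P = [[1, 2, 4], [3]].

The final insertion tableau P = [[1, 2, 4], [3]] has shape [3, 1].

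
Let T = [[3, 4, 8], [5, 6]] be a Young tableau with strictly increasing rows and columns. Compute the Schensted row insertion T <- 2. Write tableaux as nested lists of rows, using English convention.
[[2, 4, 8], [3, 6], [5]]

In row 1, 2 replaces 3 (the leftmost entry greater than 2); 3 is bumped to row 2. In row 2, 3 replaces 5 (the leftmost entry greater than 3); 5 is bumped to row 3. 5 starts a new row 3. The new tableau is [[2, 4, 8], [3, 6], [5]].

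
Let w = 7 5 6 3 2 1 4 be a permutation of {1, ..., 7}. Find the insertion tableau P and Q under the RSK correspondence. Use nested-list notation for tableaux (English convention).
Insert each entry of the permutation into P by Schensted row insertion, recording in Q the position of each new cell.

Insert 7: appended to row 1. P = [[7]], Q = [[1]].
Insert 5: 5 bumps 7 from row 1; 7 starts row 2. P = [[5], [7]], Q = [[1], [2]].
Insert 6: appended to row 1. P = [[5, 6], [7]], Q = [[1, 3], [2]].
Insert 3: 3 bumps 5 from row 1; 5 bumps 7 from row 2; 7 starts row 3. P = [[3, 6], [5], [7]], Q = [[1, 3], [2], [4]].
Insert 2: 2 bumps 3 from row 1; 3 bumps 5 from row 2; 5 bumps 7 from row 3; 7 starts row 4. P = [[2, 6], [3], [5], [7]], Q = [[1, 3], [2], [4], [5]].
Insert 1: 1 bumps 2 from row 1; 2 bumps 3 from row 2; 3 bumps 5 from row 3; 5 bumps 7 from row 4; 7 starts row 5. P = [[1, 6], [2], [3], [5], [7]], Q = [[1, 3], [2], [4], [5], [6]].
Insert 4: 4 bumps 6 from row 1; 6 appends to row 2. P = [[1, 4], [2, 6], [3], [5], [7]], Q = [[1, 3], [2, 7], [4], [5], [6]].

So P = [[1, 4], [2, 6], [3], [5], [7]], Q = [[1, 3], [2, 7], [4], [5], [6]].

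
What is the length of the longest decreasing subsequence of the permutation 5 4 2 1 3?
4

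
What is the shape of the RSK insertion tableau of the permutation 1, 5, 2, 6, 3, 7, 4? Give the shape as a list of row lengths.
[4, 3]

Row-insert each entry into an empty tableau.

After inserting 1: P = [[1]].
After inserting 5: P = [[1, 5]].
After inserting 2: P = [[1, 2], [5]].
After inserting 6: P = [[1, 2, 6], [5]].
After inserting 3: P = [[1, 2, 3], [5, 6]].
After inserting 7: P = [[1, 2, 3, 7], [5, 6]].
After inserting 4: P = [[1, 2, 3, 4], [5, 6, 7]].

The final insertion tableau P = [[1, 2, 3, 4], [5, 6, 7]] has shape [4, 3].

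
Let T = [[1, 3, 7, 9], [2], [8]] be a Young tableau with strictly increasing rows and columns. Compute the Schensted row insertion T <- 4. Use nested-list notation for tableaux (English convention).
[[1, 3, 4, 9], [2, 7], [8]]

In row 1, 4 replaces 7 (the leftmost entry greater than 4); 7 is bumped to row 2. 7 is appended to row 2. The new tableau is [[1, 3, 4, 9], [2, 7], [8]].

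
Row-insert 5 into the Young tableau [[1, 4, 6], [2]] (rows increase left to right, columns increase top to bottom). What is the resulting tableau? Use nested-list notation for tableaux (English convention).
In row 1, 5 replaces 6 (the leftmost entry greater than 5); 6 is bumped to row 2. 6 is appended to row 2. The new tableau is [[1, 4, 5], [2, 6]].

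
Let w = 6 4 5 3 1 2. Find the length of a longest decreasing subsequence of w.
4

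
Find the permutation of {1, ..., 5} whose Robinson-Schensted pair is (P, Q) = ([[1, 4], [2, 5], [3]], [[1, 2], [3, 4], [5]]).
3 5 2 4 1

Reverse the RSK construction: for i from n down to 1, find the cell of Q containing i, remove the entry at that cell from P, and reverse-bump it up through P; the value ejected from row 1 is w(i).

Step i=5: Q has 5 at row 3, column 1; remove 3 from row 3 of P and reverse-bump: 3 enters row 2 and ejects 2; 2 enters row 1 and ejects 1. So w(5) = 1. P is now [[2, 4], [3, 5]].
Step i=4: Q has 4 at row 2, column 2; remove 5 from row 2 of P and reverse-bump: 5 enters row 1 and ejects 4. So w(4) = 4. P is now [[2, 5], [3]].
Step i=3: Q has 3 at row 2, column 1; remove 3 from row 2 of P and reverse-bump: 3 enters row 1 and ejects 2. So w(3) = 2. P is now [[3, 5]].
Step i=2: Q has 2 at row 1, column 2; remove that cell from P, ejecting 5. So w(2) = 5. P is now [[3]].
Step i=1: Q has 1 at row 1, column 1; remove that cell from P, ejecting 3. So w(1) = 3. P is now [].

So w = 3 5 2 4 1.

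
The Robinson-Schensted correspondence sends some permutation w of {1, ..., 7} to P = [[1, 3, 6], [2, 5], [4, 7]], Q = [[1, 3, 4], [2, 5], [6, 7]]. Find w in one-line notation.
Reverse RSK: for i = n, n-1, ..., 1, locate i in Q, remove the corresponding corner cell from P, and reverse-bump its entry up through P; the value ejected from row 1 is w(i).

So w = 4 2 5 7 6 1 3.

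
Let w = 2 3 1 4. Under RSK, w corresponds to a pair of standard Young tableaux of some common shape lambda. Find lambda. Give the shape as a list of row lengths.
[3, 1]

Row-insert each entry into an empty tableau.

After inserting 2: P = [[2]].
After inserting 3: P = [[2, 3]].
After inserting 1: P = [[1, 3], [2]].
After inserting 4: P = [[1, 3, 4], [2]].

The final insertion tableau P = [[1, 3, 4], [2]] has shape [3, 1].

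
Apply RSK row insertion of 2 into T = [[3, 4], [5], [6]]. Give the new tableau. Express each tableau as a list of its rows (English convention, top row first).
In row 1, 2 replaces 3 (the leftmost entry greater than 2); 3 is bumped to row 2. In row 2, 3 replaces 5 (the leftmost entry greater than 3); 5 is bumped to row 3. In row 3, 5 replaces 6 (the leftmost entry greater than 5); 6 is bumped to row 4. 6 starts a new row 4. The new tableau is [[2, 4], [3], [5], [6]].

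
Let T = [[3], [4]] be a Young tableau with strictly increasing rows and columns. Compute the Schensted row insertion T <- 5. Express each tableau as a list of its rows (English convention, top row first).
[[3, 5], [4]]

5 is larger than every entry of row 1, so it is appended to row 1. The new tableau is [[3, 5], [4]].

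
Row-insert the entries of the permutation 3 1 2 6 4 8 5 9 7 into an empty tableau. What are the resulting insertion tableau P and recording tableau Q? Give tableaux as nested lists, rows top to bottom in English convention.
Insert each entry of the permutation into P by Schensted row insertion, recording in Q the position of each new cell.

Insert 3: appended to row 1. P = [[3]].
Insert 1: 1 bumps 3 from row 1; 3 starts row 2. P = [[1], [3]].
Insert 2: appended to row 1. P = [[1, 2], [3]].
Insert 6: appended to row 1. P = [[1, 2, 6], [3]].
Insert 4: 4 bumps 6 from row 1; 6 appends to row 2. P = [[1, 2, 4], [3, 6]].
Insert 8: appended to row 1. P = [[1, 2, 4, 8], [3, 6]].
Insert 5: 5 bumps 8 from row 1; 8 appends to row 2. P = [[1, 2, 4, 5], [3, 6, 8]].
Insert 9: appended to row 1. P = [[1, 2, 4, 5, 9], [3, 6, 8]].
Insert 7: 7 bumps 9 from row 1; 9 appends to row 2. P = [[1, 2, 4, 5, 7], [3, 6, 8, 9]].

So P = [[1, 2, 4, 5, 7], [3, 6, 8, 9]], Q = [[1, 3, 4, 6, 8], [2, 5, 7, 9]].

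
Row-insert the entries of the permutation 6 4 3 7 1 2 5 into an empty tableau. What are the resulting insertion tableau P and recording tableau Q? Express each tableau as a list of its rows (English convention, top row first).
Insert each entry of the permutation into P by Schensted row insertion, recording in Q the position of each new cell.

Insert 6: appended to row 1. P = [[6]], Q = [[1]].
Insert 4: 4 bumps 6 from row 1; 6 starts row 2. P = [[4], [6]], Q = [[1], [2]].
Insert 3: 3 bumps 4 from row 1; 4 bumps 6 from row 2; 6 starts row 3. P = [[3], [4], [6]], Q = [[1], [2], [3]].
Insert 7: appended to row 1. P = [[3, 7], [4], [6]], Q = [[1, 4], [2], [3]].
Insert 1: 1 bumps 3 from row 1; 3 bumps 4 from row 2; 4 bumps 6 from row 3; 6 starts row 4. P = [[1, 7], [3], [4], [6]], Q = [[1, 4], [2], [3], [5]].
Insert 2: 2 bumps 7 from row 1; 7 appends to row 2. P = [[1, 2], [3, 7], [4], [6]], Q = [[1, 4], [2, 6], [3], [5]].
Insert 5: appended to row 1. P = [[1, 2, 5], [3, 7], [4], [6]], Q = [[1, 4, 7], [2, 6], [3], [5]].

So P = [[1, 2, 5], [3, 7], [4], [6]], Q = [[1, 4, 7], [2, 6], [3], [5]].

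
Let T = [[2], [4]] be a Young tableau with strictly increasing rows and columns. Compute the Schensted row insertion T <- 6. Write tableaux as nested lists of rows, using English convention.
6 is larger than every entry of row 1, so it is appended to row 1. The new tableau is [[2, 6], [4]].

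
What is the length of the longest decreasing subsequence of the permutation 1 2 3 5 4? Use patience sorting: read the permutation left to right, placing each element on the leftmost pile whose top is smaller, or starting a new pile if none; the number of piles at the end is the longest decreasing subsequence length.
1: new pile. tops = [1]
2: onto pile 1 (replacing 1). tops = [2]
3: onto pile 1 (replacing 2). tops = [3]
5: onto pile 1 (replacing 3). tops = [5]
4: new pile. tops = [5, 4]

2 piles, so the longest decreasing subsequence has length 2.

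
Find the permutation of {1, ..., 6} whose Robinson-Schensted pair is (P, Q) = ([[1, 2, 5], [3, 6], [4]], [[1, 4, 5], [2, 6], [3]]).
Reverse RSK: for i = n, n-1, ..., 1, locate i in Q, remove the corresponding corner cell from P, and reverse-bump its entry up through P; the value ejected from row 1 is w(i).

So w = 4 3 1 2 6 5.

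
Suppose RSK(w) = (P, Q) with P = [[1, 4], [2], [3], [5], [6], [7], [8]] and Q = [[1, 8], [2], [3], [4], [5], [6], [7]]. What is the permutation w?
Reverse RSK: for i = n, n-1, ..., 1, locate i in Q, remove the corresponding corner cell from P, and reverse-bump its entry up through P; the value ejected from row 1 is w(i).

So w = 8 7 6 5 3 2 1 4.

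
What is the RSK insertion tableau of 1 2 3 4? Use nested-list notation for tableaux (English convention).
P = [[1, 2, 3, 4]]

Insert 1: appended to row 1. P = [[1]].
Insert 2: appended to row 1. P = [[1, 2]].
Insert 3: appended to row 1. P = [[1, 2, 3]].
Insert 4: appended to row 1. P = [[1, 2, 3, 4]].

So P = [[1, 2, 3, 4]].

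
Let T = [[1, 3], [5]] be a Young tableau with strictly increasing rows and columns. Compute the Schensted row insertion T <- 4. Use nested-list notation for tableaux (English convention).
[[1, 3, 4], [5]]

4 is larger than every entry of row 1, so it is appended to row 1. The new tableau is [[1, 3, 4], [5]].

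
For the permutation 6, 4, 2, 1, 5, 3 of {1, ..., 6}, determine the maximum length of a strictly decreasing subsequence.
4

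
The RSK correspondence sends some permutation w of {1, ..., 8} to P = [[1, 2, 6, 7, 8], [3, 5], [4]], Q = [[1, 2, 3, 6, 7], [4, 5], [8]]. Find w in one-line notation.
Reverse the RSK construction: for i from n down to 1, find the cell of Q containing i, remove the entry at that cell from P, and reverse-bump it up through P; the value ejected from row 1 is w(i).

Step i=8: Q has 8 at row 3, column 1; remove 4 from row 3 of P and reverse-bump: 4 enters row 2 and ejects 3; 3 enters row 1 and ejects 2. So w(8) = 2. P is now [[1, 3, 6, 7, 8], [4, 5]].
Step i=7: Q has 7 at row 1, column 5; remove that cell from P, ejecting 8. So w(7) = 8. P is now [[1, 3, 6, 7], [4, 5]].
Step i=6: Q has 6 at row 1, column 4; remove that cell from P, ejecting 7. So w(6) = 7. P is now [[1, 3, 6], [4, 5]].
Step i=5: Q has 5 at row 2, column 2; remove 5 from row 2 of P and reverse-bump: 5 enters row 1 and ejects 3. So w(5) = 3. P is now [[1, 5, 6], [4]].
Step i=4: Q has 4 at row 2, column 1; remove 4 from row 2 of P and reverse-bump: 4 enters row 1 and ejects 1. So w(4) = 1. P is now [[4, 5, 6]].
Step i=3: Q has 3 at row 1, column 3; remove that cell from P, ejecting 6. So w(3) = 6. P is now [[4, 5]].
Step i=2: Q has 2 at row 1, column 2; remove that cell from P, ejecting 5. So w(2) = 5. P is now [[4]].
Step i=1: Q has 1 at row 1, column 1; remove that cell from P, ejecting 4. So w(1) = 4. P is now [].

So w = 4 5 6 1 3 7 8 2.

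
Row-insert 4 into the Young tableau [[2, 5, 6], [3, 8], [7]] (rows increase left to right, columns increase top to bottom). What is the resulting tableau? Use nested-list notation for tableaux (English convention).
[[2, 4, 6], [3, 5], [7, 8]]

In row 1, 4 replaces 5 (the leftmost entry greater than 4); 5 is bumped to row 2. In row 2, 5 replaces 8 (the leftmost entry greater than 5); 8 is bumped to row 3. 8 is appended to row 3. The new tableau is [[2, 4, 6], [3, 5], [7, 8]].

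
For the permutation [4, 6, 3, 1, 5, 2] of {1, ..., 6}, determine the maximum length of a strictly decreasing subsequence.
3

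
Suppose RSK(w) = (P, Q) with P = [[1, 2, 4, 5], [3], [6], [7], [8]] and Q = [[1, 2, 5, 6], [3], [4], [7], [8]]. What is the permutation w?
1 8 7 3 4 6 5 2

Reverse the RSK construction: for i from n down to 1, find the cell of Q containing i, remove the entry at that cell from P, and reverse-bump it up through P; the value ejected from row 1 is w(i).

Step i=8: Q has 8 at row 5, column 1; remove 8 from row 5 of P and reverse-bump: 8 enters row 4 and ejects 7; 7 enters row 3 and ejects 6; 6 enters row 2 and ejects 3; 3 enters row 1 and ejects 2. So w(8) = 2. P is now [[1, 3, 4, 5], [6], [7], [8]].
Step i=7: Q has 7 at row 4, column 1; remove 8 from row 4 of P and reverse-bump: 8 enters row 3 and ejects 7; 7 enters row 2 and ejects 6; 6 enters row 1 and ejects 5. So w(7) = 5. P is now [[1, 3, 4, 6], [7], [8]].
Step i=6: Q has 6 at row 1, column 4; remove that cell from P, ejecting 6. So w(6) = 6. P is now [[1, 3, 4], [7], [8]].
Step i=5: Q has 5 at row 1, column 3; remove that cell from P, ejecting 4. So w(5) = 4. P is now [[1, 3], [7], [8]].
Step i=4: Q has 4 at row 3, column 1; remove 8 from row 3 of P and reverse-bump: 8 enters row 2 and ejects 7; 7 enters row 1 and ejects 3. So w(4) = 3. P is now [[1, 7], [8]].
Step i=3: Q has 3 at row 2, column 1; remove 8 from row 2 of P and reverse-bump: 8 enters row 1 and ejects 7. So w(3) = 7. P is now [[1, 8]].
Step i=2: Q has 2 at row 1, column 2; remove that cell from P, ejecting 8. So w(2) = 8. P is now [[1]].
Step i=1: Q has 1 at row 1, column 1; remove that cell from P, ejecting 1. So w(1) = 1. P is now [].

So w = 1 8 7 3 4 6 5 2.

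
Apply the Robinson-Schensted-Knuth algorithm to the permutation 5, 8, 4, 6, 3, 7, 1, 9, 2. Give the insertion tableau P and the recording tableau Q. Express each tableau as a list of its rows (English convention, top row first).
P = [[1, 2, 7, 9], [3, 6], [4, 8], [5]], Q = [[1, 2, 6, 8], [3, 4], [5, 9], [7]]

Insert each entry of the permutation into P by Schensted row insertion, recording in Q the position of each new cell.

Insert 5: appended to row 1. P = [[5]].
Insert 8: appended to row 1. P = [[5, 8]].
Insert 4: 4 bumps 5 from row 1; 5 starts row 2. P = [[4, 8], [5]].
Insert 6: 6 bumps 8 from row 1; 8 appends to row 2. P = [[4, 6], [5, 8]].
Insert 3: 3 bumps 4 from row 1; 4 bumps 5 from row 2; 5 starts row 3. P = [[3, 6], [4, 8], [5]].
Insert 7: appended to row 1. P = [[3, 6, 7], [4, 8], [5]].
Insert 1: 1 bumps 3 from row 1; 3 bumps 4 from row 2; 4 bumps 5 from row 3; 5 starts row 4. P = [[1, 6, 7], [3, 8], [4], [5]].
Insert 9: appended to row 1. P = [[1, 6, 7, 9], [3, 8], [4], [5]].
Insert 2: 2 bumps 6 from row 1; 6 bumps 8 from row 2; 8 appends to row 3. P = [[1, 2, 7, 9], [3, 6], [4, 8], [5]].

So P = [[1, 2, 7, 9], [3, 6], [4, 8], [5]], Q = [[1, 2, 6, 8], [3, 4], [5, 9], [7]].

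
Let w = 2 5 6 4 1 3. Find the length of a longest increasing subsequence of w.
3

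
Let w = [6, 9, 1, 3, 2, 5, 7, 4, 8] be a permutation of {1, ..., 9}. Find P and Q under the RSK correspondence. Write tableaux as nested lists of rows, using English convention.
P = [[1, 2, 4, 7, 8], [3, 5], [6, 9]], Q = [[1, 2, 6, 7, 9], [3, 4], [5, 8]]

Insert each entry of the permutation into P by Schensted row insertion, recording in Q the position of each new cell.

Insert 6: appended to row 1. P = [[6]].
Insert 9: appended to row 1. P = [[6, 9]].
Insert 1: 1 bumps 6 from row 1; 6 starts row 2. P = [[1, 9], [6]].
Insert 3: 3 bumps 9 from row 1; 9 appends to row 2. P = [[1, 3], [6, 9]].
Insert 2: 2 bumps 3 from row 1; 3 bumps 6 from row 2; 6 starts row 3. P = [[1, 2], [3, 9], [6]].
Insert 5: appended to row 1. P = [[1, 2, 5], [3, 9], [6]].
Insert 7: appended to row 1. P = [[1, 2, 5, 7], [3, 9], [6]].
Insert 4: 4 bumps 5 from row 1; 5 bumps 9 from row 2; 9 appends to row 3. P = [[1, 2, 4, 7], [3, 5], [6, 9]].
Insert 8: appended to row 1. P = [[1, 2, 4, 7, 8], [3, 5], [6, 9]].

So P = [[1, 2, 4, 7, 8], [3, 5], [6, 9]], Q = [[1, 2, 6, 7, 9], [3, 4], [5, 8]].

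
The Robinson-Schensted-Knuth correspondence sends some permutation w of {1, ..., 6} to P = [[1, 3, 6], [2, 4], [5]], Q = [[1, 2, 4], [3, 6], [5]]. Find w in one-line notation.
Reverse the RSK construction: for i from n down to 1, find the cell of Q containing i, remove the entry at that cell from P, and reverse-bump it up through P; the value ejected from row 1 is w(i).

Step i=6: Q has 6 at row 2, column 2; remove 4 from row 2 of P and reverse-bump: 4 enters row 1 and ejects 3. So w(6) = 3. P is now [[1, 4, 6], [2], [5]].
Step i=5: Q has 5 at row 3, column 1; remove 5 from row 3 of P and reverse-bump: 5 enters row 2 and ejects 2; 2 enters row 1 and ejects 1. So w(5) = 1. P is now [[2, 4, 6], [5]].
Step i=4: Q has 4 at row 1, column 3; remove that cell from P, ejecting 6. So w(4) = 6. P is now [[2, 4], [5]].
Step i=3: Q has 3 at row 2, column 1; remove 5 from row 2 of P and reverse-bump: 5 enters row 1 and ejects 4. So w(3) = 4. P is now [[2, 5]].
Step i=2: Q has 2 at row 1, column 2; remove that cell from P, ejecting 5. So w(2) = 5. P is now [[2]].
Step i=1: Q has 1 at row 1, column 1; remove that cell from P, ejecting 2. So w(1) = 2. P is now [].

So w = 2 5 4 6 1 3.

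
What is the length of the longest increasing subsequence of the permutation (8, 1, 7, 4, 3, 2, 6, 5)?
3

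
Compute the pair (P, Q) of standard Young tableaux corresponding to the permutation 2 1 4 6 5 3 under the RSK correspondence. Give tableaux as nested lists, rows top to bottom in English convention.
P = [[1, 3, 5], [2, 4], [6]], Q = [[1, 3, 4], [2, 5], [6]]

Insert each entry of the permutation into P by Schensted row insertion, recording in Q the position of each new cell.

Insert 2: appended to row 1. P = [[2]], Q = [[1]].
Insert 1: 1 bumps 2 from row 1; 2 starts row 2. P = [[1], [2]], Q = [[1], [2]].
Insert 4: appended to row 1. P = [[1, 4], [2]], Q = [[1, 3], [2]].
Insert 6: appended to row 1. P = [[1, 4, 6], [2]], Q = [[1, 3, 4], [2]].
Insert 5: 5 bumps 6 from row 1; 6 appends to row 2. P = [[1, 4, 5], [2, 6]], Q = [[1, 3, 4], [2, 5]].
Insert 3: 3 bumps 4 from row 1; 4 bumps 6 from row 2; 6 starts row 3. P = [[1, 3, 5], [2, 4], [6]], Q = [[1, 3, 4], [2, 5], [6]].

So P = [[1, 3, 5], [2, 4], [6]], Q = [[1, 3, 4], [2, 5], [6]].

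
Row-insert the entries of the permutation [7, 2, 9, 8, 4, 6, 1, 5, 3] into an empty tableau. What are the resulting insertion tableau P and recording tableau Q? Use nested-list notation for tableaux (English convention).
Insert each entry of the permutation into P by Schensted row insertion, recording in Q the position of each new cell.

Insert 7: appended to row 1. P = [[7]].
Insert 2: 2 bumps 7 from row 1; 7 starts row 2. P = [[2], [7]].
Insert 9: appended to row 1. P = [[2, 9], [7]].
Insert 8: 8 bumps 9 from row 1; 9 appends to row 2. P = [[2, 8], [7, 9]].
Insert 4: 4 bumps 8 from row 1; 8 bumps 9 from row 2; 9 starts row 3. P = [[2, 4], [7, 8], [9]].
Insert 6: appended to row 1. P = [[2, 4, 6], [7, 8], [9]].
Insert 1: 1 bumps 2 from row 1; 2 bumps 7 from row 2; 7 bumps 9 from row 3; 9 starts row 4. P = [[1, 4, 6], [2, 8], [7], [9]].
Insert 5: 5 bumps 6 from row 1; 6 bumps 8 from row 2; 8 appends to row 3. P = [[1, 4, 5], [2, 6], [7, 8], [9]].
Insert 3: 3 bumps 4 from row 1; 4 bumps 6 from row 2; 6 bumps 7 from row 3; 7 bumps 9 from row 4; 9 starts row 5. P = [[1, 3, 5], [2, 4], [6, 8], [7], [9]].

So P = [[1, 3, 5], [2, 4], [6, 8], [7], [9]], Q = [[1, 3, 6], [2, 4], [5, 8], [7], [9]].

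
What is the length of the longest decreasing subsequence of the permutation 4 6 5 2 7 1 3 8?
4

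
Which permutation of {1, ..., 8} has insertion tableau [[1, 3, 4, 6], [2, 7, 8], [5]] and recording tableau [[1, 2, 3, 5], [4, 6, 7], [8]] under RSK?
2 5 7 3 8 4 6 1

Reverse the RSK construction: for i from n down to 1, find the cell of Q containing i, remove the entry at that cell from P, and reverse-bump it up through P; the value ejected from row 1 is w(i).

Step i=8: Q has 8 at row 3, column 1; remove 5 from row 3 of P and reverse-bump: 5 enters row 2 and ejects 2; 2 enters row 1 and ejects 1. So w(8) = 1. P is now [[2, 3, 4, 6], [5, 7, 8]].
Step i=7: Q has 7 at row 2, column 3; remove 8 from row 2 of P and reverse-bump: 8 enters row 1 and ejects 6. So w(7) = 6. P is now [[2, 3, 4, 8], [5, 7]].
Step i=6: Q has 6 at row 2, column 2; remove 7 from row 2 of P and reverse-bump: 7 enters row 1 and ejects 4. So w(6) = 4. P is now [[2, 3, 7, 8], [5]].
Step i=5: Q has 5 at row 1, column 4; remove that cell from P, ejecting 8. So w(5) = 8. P is now [[2, 3, 7], [5]].
Step i=4: Q has 4 at row 2, column 1; remove 5 from row 2 of P and reverse-bump: 5 enters row 1 and ejects 3. So w(4) = 3. P is now [[2, 5, 7]].
Step i=3: Q has 3 at row 1, column 3; remove that cell from P, ejecting 7. So w(3) = 7. P is now [[2, 5]].
Step i=2: Q has 2 at row 1, column 2; remove that cell from P, ejecting 5. So w(2) = 5. P is now [[2]].
Step i=1: Q has 1 at row 1, column 1; remove that cell from P, ejecting 2. So w(1) = 2. P is now [].

So w = 2 5 7 3 8 4 6 1.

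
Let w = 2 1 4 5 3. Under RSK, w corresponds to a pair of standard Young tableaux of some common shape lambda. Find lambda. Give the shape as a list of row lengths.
Row-insert each entry into an empty tableau.

After inserting 2: P = [[2]].
After inserting 1: P = [[1], [2]].
After inserting 4: P = [[1, 4], [2]].
After inserting 5: P = [[1, 4, 5], [2]].
After inserting 3: P = [[1, 3, 5], [2, 4]].

The final insertion tableau P = [[1, 3, 5], [2, 4]] has shape [3, 2].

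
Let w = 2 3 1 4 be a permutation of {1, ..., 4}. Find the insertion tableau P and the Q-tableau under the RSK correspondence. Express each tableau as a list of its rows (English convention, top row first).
Insert each entry of the permutation into P by Schensted row insertion, recording in Q the position of each new cell.

After inserting 2: P = [[2]].
After inserting 3: P = [[2, 3]].
After inserting 1: P = [[1, 3], [2]].
After inserting 4: P = [[1, 3, 4], [2]].

So P = [[1, 3, 4], [2]], Q = [[1, 2, 4], [3]].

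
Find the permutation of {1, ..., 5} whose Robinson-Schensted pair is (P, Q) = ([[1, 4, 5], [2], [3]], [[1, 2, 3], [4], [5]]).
Reverse the RSK construction: for i from n down to 1, find the cell of Q containing i, remove the entry at that cell from P, and reverse-bump it up through P; the value ejected from row 1 is w(i).

Step i=5: Q has 5 at row 3, column 1; remove 3 from row 3 of P and reverse-bump: 3 enters row 2 and ejects 2; 2 enters row 1 and ejects 1. So w(5) = 1. P is now [[2, 4, 5], [3]].
Step i=4: Q has 4 at row 2, column 1; remove 3 from row 2 of P and reverse-bump: 3 enters row 1 and ejects 2. So w(4) = 2. P is now [[3, 4, 5]].
Step i=3: Q has 3 at row 1, column 3; remove that cell from P, ejecting 5. So w(3) = 5. P is now [[3, 4]].
Step i=2: Q has 2 at row 1, column 2; remove that cell from P, ejecting 4. So w(2) = 4. P is now [[3]].
Step i=1: Q has 1 at row 1, column 1; remove that cell from P, ejecting 3. So w(1) = 3. P is now [].

So w = 3 4 5 2 1.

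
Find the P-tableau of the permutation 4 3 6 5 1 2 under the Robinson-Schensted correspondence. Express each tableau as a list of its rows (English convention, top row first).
Insert 4: appended to row 1. P = [[4]].
Insert 3: 3 bumps 4 from row 1; 4 starts row 2. P = [[3], [4]].
Insert 6: appended to row 1. P = [[3, 6], [4]].
Insert 5: 5 bumps 6 from row 1; 6 appends to row 2. P = [[3, 5], [4, 6]].
Insert 1: 1 bumps 3 from row 1; 3 bumps 4 from row 2; 4 starts row 3. P = [[1, 5], [3, 6], [4]].
Insert 2: 2 bumps 5 from row 1; 5 bumps 6 from row 2; 6 appends to row 3. P = [[1, 2], [3, 5], [4, 6]].

So P = [[1, 2], [3, 5], [4, 6]].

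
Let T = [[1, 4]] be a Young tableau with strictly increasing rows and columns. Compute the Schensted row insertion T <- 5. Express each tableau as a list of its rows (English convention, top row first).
[[1, 4, 5]]

5 is larger than every entry of row 1, so it is appended to row 1. The new tableau is [[1, 4, 5]].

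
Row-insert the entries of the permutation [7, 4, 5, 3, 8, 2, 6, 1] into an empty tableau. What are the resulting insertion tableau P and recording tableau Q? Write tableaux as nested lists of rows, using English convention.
Insert each entry of the permutation into P by Schensted row insertion, recording in Q the position of each new cell.

After inserting 7: P = [[7]].
After inserting 4: P = [[4], [7]].
After inserting 5: P = [[4, 5], [7]].
After inserting 3: P = [[3, 5], [4], [7]].
After inserting 8: P = [[3, 5, 8], [4], [7]].
After inserting 2: P = [[2, 5, 8], [3], [4], [7]].
After inserting 6: P = [[2, 5, 6], [3, 8], [4], [7]].
After inserting 1: P = [[1, 5, 6], [2, 8], [3], [4], [7]].

So P = [[1, 5, 6], [2, 8], [3], [4], [7]], Q = [[1, 3, 5], [2, 7], [4], [6], [8]].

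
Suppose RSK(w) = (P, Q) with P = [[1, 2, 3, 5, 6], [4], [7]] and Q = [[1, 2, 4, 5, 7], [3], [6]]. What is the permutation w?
Reverse RSK: for i = n, n-1, ..., 1, locate i in Q, remove the corresponding corner cell from P, and reverse-bump its entry up through P; the value ejected from row 1 is w(i).

So w = 1 7 2 4 5 3 6.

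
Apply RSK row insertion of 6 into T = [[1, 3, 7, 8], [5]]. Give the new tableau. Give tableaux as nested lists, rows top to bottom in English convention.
[[1, 3, 6, 8], [5, 7]]

In row 1, 6 replaces 7 (the leftmost entry greater than 6); 7 is bumped to row 2. 7 is appended to row 2. The new tableau is [[1, 3, 6, 8], [5, 7]].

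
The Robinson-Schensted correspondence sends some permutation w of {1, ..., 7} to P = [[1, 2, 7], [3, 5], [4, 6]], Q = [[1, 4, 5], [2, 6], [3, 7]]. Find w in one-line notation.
4 3 1 6 7 5 2

Reverse the RSK construction: for i from n down to 1, find the cell of Q containing i, remove the entry at that cell from P, and reverse-bump it up through P; the value ejected from row 1 is w(i).

Step i=7: Q has 7 at row 3, column 2; remove 6 from row 3 of P and reverse-bump: 6 enters row 2 and ejects 5; 5 enters row 1 and ejects 2. So w(7) = 2. P is now [[1, 5, 7], [3, 6], [4]].
Step i=6: Q has 6 at row 2, column 2; remove 6 from row 2 of P and reverse-bump: 6 enters row 1 and ejects 5. So w(6) = 5. P is now [[1, 6, 7], [3], [4]].
Step i=5: Q has 5 at row 1, column 3; remove that cell from P, ejecting 7. So w(5) = 7. P is now [[1, 6], [3], [4]].
Step i=4: Q has 4 at row 1, column 2; remove that cell from P, ejecting 6. So w(4) = 6. P is now [[1], [3], [4]].
Step i=3: Q has 3 at row 3, column 1; remove 4 from row 3 of P and reverse-bump: 4 enters row 2 and ejects 3; 3 enters row 1 and ejects 1. So w(3) = 1. P is now [[3], [4]].
Step i=2: Q has 2 at row 2, column 1; remove 4 from row 2 of P and reverse-bump: 4 enters row 1 and ejects 3. So w(2) = 3. P is now [[4]].
Step i=1: Q has 1 at row 1, column 1; remove that cell from P, ejecting 4. So w(1) = 4. P is now [].

So w = 4 3 1 6 7 5 2.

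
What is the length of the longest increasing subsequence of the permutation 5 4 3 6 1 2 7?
3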